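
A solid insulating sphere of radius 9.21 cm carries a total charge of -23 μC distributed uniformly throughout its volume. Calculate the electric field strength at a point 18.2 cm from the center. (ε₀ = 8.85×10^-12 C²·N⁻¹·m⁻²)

E = 6.24×10^6 N/C

Use a concentric Gaussian sphere at r = 18.2 cm (r > R, so the entire charge is enclosed).
Q_enc = -23 μC = -2.30e-5 C.
Applying ∮E·dA = Q_enc/ε₀ with Φ = E(4πr²):
E = |Q_enc|/(4πε₀r²) = (2.30×10^-5)/(4π·8.85×10^-12·(0.182)²) = 6.24e6 N/C.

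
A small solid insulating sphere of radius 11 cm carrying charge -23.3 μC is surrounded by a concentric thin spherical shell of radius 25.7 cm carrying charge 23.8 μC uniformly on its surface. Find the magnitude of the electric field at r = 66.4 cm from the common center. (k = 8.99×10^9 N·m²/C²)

By spherical symmetry E is radial; choose a Gaussian sphere of radius r = 66.4 cm (r > 25.7 cm, enclosing both).
Q_enc = (-23.3 μC) + (23.8 μC) = 5.00×10^-7 C.
By Gauss's law, ∮E·dA = E·4πr² = Q_enc/ε₀.
E = k|Q_enc|/r² = (8.99×10^9)(5.00×10^-7)/(0.664)² = 1.02e4 N/C.

|E| ≈ 1.02×10^4 V/m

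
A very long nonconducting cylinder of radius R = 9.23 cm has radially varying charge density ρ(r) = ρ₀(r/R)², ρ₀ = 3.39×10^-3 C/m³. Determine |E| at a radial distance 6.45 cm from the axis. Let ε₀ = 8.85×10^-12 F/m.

3.02×10^6 N/C

Take a coaxial cylindrical Gaussian surface of radius r = 6.45 cm and length L (r < R).
Integrating ρ over the cross-section to radius r: λ_enc = (2πρ₀/R²) ∫₀^r r'^3 dr' = 2πρ₀ r^4/(4·R²) = 1.082e-5 C/m.
By Gauss's law (flux through the curved wall only), E·2πrL = λ_enc L/ε₀.
E = |λ_enc|/(2πε₀r) = (1.082×10^-5)/(2π·8.85×10^-12·0.0645) = 3.02e6 N/C.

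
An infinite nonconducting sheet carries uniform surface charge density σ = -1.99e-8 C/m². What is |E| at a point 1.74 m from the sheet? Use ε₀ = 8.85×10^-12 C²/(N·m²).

E ≈ 1.12e3 N/C

The symmetry is planar: E is normal to the sheet and the same magnitude on both sides. Take a pillbox straddling the sheet with end-cap area A.
Only the two end caps contribute flux: Φ = 2EA. With Q_enc = σA, Gauss's law gives E = |σ|/(2ε₀).
E = |σ|/(2ε₀) = (1.99e-8)/(2·8.85×10^-12) = 1.12×10^3 N/C.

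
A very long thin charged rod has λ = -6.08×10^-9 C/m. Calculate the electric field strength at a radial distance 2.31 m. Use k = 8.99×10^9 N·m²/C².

Take a coaxial cylindrical Gaussian surface of radius r = 2.31 m and length L.
Q_enc = λL, so λ_enc = -6.08e-9 C/m.
Since E is radial and uniform over the curved surface, Φ = E·2πrL = Q_enc/ε₀ = λ_enc L/ε₀.
E = 2k|λ_enc|/r = 2(8.99×10^9)(6.08e-9)/(2.31) = 47.3 N/C.

|E| = 47.3 N/C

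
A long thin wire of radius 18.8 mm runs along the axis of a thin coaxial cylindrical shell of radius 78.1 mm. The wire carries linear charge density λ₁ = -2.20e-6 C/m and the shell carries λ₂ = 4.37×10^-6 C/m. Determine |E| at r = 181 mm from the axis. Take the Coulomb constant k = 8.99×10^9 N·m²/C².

2.16e5 N/C

By cylindrical symmetry E is radial; use a coaxial Gaussian cylinder of radius 181 mm and length L (r > 78.1 mm, enclosing both).
λ_enc = λ₁ + λ₂ = (-2.20e-6) + (4.37×10^-6) = 2.17×10^-6 C/m.
Applying ∮E·dA = Q_enc/ε₀ with the end caps contributing no flux:
E = 2k|λ_enc|/r = 2(8.99×10^9)(2.17e-6)/(0.181) = 2.16×10^5 N/C.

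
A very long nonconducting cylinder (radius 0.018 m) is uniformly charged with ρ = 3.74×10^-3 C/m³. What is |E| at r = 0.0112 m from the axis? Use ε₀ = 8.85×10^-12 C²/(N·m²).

Choose a coaxial cylinder of radius r = 0.0112 m (arbitrary length L) as the Gaussian surface (r < R).
Charge inside radius r per length L is ρ·πr²·L, so λ_enc = ρπr² = 1.474e-6 C/m.
Gauss's law: E·2πrL = λ_enc L/ε₀.
E = |λ_enc|/(2πε₀r) = (1.474e-6)/(2π·8.85×10^-12·0.0112) = 2.37×10^6 N/C.

E = 2.37e6 N/C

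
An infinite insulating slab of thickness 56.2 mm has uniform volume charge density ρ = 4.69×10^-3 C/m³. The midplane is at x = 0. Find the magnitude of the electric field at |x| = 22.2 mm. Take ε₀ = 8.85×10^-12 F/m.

E ≈ 1.18e7 V/m

By symmetry E is perpendicular to the slab. A Gaussian pillbox from −22.2 mm to +22.2 mm (face area A) lies entirely within the slab.
Q_enc = ρ·(2x)·A and flux = 2EA, so 2EA = 2ρxA/ε₀ ⇒ E = |ρ|x/ε₀.
E = (4.69×10^-3)(0.0222)/(8.85×10^-12) = 1.18e7 N/C.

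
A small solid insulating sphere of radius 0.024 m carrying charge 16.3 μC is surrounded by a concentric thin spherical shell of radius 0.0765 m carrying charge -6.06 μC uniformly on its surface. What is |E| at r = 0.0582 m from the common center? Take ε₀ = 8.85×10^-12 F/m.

By spherical symmetry E is radial; choose a Gaussian sphere of radius r = 0.0582 m (between the bodies, 0.024 m < r < 0.0765 m).
Only the inner charge is enclosed; the outer shell contributes nothing inside itself. Q_enc = 16.3 μC = 1.63×10^-5 C.
By Gauss's law, ∮E·dA = E·4πr² = Q_enc/ε₀.
E = |Q_enc|/(4πε₀r²) = (1.63e-5)/(4π·8.85×10^-12·(0.0582)²) = 4.33×10^7 N/C.

E ≈ 4.33e7 V/m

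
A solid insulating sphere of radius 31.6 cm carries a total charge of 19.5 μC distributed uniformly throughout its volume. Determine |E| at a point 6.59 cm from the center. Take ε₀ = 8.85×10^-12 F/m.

E ≈ 3.66×10^5 V/m

Symmetry ⇒ E = E(r) r̂. Gaussian sphere of radius r = 6.59 cm (r < R).
For a uniform sphere the enclosed fraction is (r/R)³, so Q_enc = (19.5 μC)(0.0659/0.316)³ = 1.769×10^-7 C.
Applying ∮E·dA = Q_enc/ε₀ with Φ = E(4πr²):
E = |Q_enc|/(4πε₀r²) = (1.769×10^-7)/(4π·8.85×10^-12·(0.0659)²) = 3.66e5 N/C.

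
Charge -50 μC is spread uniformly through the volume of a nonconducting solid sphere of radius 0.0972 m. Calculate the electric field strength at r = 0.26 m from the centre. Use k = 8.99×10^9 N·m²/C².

|E| ≈ 6.65×10^6 N/C

Use a concentric Gaussian sphere at r = 0.26 m (r > R, so the entire charge is enclosed).
Q_enc = -50 μC = -5.00×10^-5 C.
By Gauss's law, ∮E·dA = E·4πr² = Q_enc/ε₀.
E = k|Q_enc|/r² = (8.99×10^9)(5.00×10^-5)/(0.26)² = 6.65e6 N/C.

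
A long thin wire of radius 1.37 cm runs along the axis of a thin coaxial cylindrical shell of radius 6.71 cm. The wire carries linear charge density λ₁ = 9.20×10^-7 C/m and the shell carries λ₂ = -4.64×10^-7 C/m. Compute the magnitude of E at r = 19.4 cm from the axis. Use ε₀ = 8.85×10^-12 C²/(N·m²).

|E| = 4.23×10^4 N/C

By cylindrical symmetry E is radial; use a coaxial Gaussian cylinder of radius 19.4 cm and length L (r > 6.71 cm, enclosing both).
λ_enc = λ₁ + λ₂ = (9.20e-7) + (-4.64×10^-7) = 4.56×10^-7 C/m.
Applying ∮E·dA = Q_enc/ε₀ with the end caps contributing no flux:
E = |λ_enc|/(2πε₀r) = (4.56e-7)/(2π·8.85×10^-12·0.194) = 4.23e4 N/C.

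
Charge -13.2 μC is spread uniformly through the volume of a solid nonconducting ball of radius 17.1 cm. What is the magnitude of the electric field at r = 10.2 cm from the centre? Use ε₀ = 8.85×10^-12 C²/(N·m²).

|E| ≈ 2.42×10^6 N/C

Use a concentric Gaussian sphere at r = 10.2 cm (r < R).
For a uniform sphere the enclosed fraction is (r/R)³, so Q_enc = (-13.2 μC)(0.102/0.171)³ = -2.801×10^-6 C.
Since E is radial and uniform over the Gaussian sphere, Φ = E·4πr² = Q_enc/ε₀.
E = |Q_enc|/(4πε₀r²) = (2.801e-6)/(4π·8.85×10^-12·(0.102)²) = 2.42×10^6 N/C.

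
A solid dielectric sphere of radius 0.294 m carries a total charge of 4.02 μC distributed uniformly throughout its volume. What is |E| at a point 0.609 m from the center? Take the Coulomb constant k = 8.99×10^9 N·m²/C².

Take a concentric spherical Gaussian surface of radius r = 0.609 m (r > R, so the entire charge is enclosed).
Q_enc = 4.02 μC = 4.02e-6 C.
Gauss's law: E·4πr² = Q_enc/ε₀.
E = k|Q_enc|/r² = (8.99×10^9)(4.02×10^-6)/(0.609)² = 9.74e4 N/C.

E ≈ 9.74e4 N/C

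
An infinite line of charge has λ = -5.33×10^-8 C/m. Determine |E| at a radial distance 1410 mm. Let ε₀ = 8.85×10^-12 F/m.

E ≈ 680 N/C

By cylindrical symmetry E is radial; use a coaxial Gaussian cylinder of radius 1410 mm and length L.
Q_enc = λL, so λ_enc = -5.33×10^-8 C/m.
Gauss's law: E·2πrL = λ_enc L/ε₀.
E = |λ_enc|/(2πε₀r) = (5.33×10^-8)/(2π·8.85×10^-12·1.41) = 680 N/C.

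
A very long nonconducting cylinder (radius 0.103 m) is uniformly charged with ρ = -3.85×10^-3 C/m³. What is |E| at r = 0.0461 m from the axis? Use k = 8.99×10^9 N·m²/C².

1.00e7 V/m

Coaxial Gaussian cylinder, radius r = 0.0461 m, length L (r < R).
Enclosed charge per unit length: λ_enc = ρ·πr² = (-3.85×10^-3)π(0.0461)² = -2.57e-5 C/m.
By Gauss's law (flux through the curved wall only), E·2πrL = λ_enc L/ε₀.
E = 2k|λ_enc|/r = 2(8.99×10^9)(2.57e-5)/(0.0461) = 1.00×10^7 N/C.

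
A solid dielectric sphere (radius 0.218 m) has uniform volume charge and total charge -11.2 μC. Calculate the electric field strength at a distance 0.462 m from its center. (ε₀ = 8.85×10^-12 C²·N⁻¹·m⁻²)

|E| ≈ 4.72e5 N/C

By spherical symmetry E is radial; choose a Gaussian sphere of radius r = 0.462 m (r > R, so the entire charge is enclosed).
Q_enc = -11.2 μC = -1.12e-5 C.
Since E is radial and uniform over the Gaussian sphere, Φ = E·4πr² = Q_enc/ε₀.
E = |Q_enc|/(4πε₀r²) = (1.12e-5)/(4π·8.85×10^-12·(0.462)²) = 4.72×10^5 N/C.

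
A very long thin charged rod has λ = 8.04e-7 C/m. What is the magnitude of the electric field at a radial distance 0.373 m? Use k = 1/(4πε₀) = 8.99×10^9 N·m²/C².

Take a coaxial cylindrical Gaussian surface of radius r = 0.373 m and length L.
Q_enc = λL, so λ_enc = 8.04×10^-7 C/m.
Since E is radial and uniform over the curved surface, Φ = E·2πrL = Q_enc/ε₀ = λ_enc L/ε₀.
E = 2k|λ_enc|/r = 2(8.99×10^9)(8.04e-7)/(0.373) = 3.88×10^4 N/C.

3.88×10^4 N/C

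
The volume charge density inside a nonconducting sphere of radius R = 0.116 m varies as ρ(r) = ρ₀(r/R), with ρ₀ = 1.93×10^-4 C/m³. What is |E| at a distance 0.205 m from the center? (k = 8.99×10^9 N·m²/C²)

E ≈ 2.02×10^5 N/C

By spherical symmetry E is radial; choose a Gaussian sphere of radius r = 0.205 m (r > R, all charge enclosed).
Q_enc = 4π ∫₀^R ρ₀(r'/R)^1 r'² dr' = 4πρ₀R³/4 = 9.464×10^-7 C.
By Gauss's law, ∮E·dA = E·4πr² = Q_enc/ε₀.
E = k|Q_enc|/r² = (8.99×10^9)(9.464×10^-7)/(0.205)² = 2.02×10^5 N/C.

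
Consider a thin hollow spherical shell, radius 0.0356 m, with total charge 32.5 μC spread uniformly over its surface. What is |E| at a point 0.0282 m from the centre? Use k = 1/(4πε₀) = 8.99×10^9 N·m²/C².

E = 0 (no enclosed charge)

By spherical symmetry E is radial; choose a Gaussian sphere of radius r = 0.0282 m (inside the shell, r < 0.0356 m).
All the charge is outside the Gaussian surface: Q_enc = 0, hence E = 0 everywhere inside the shell.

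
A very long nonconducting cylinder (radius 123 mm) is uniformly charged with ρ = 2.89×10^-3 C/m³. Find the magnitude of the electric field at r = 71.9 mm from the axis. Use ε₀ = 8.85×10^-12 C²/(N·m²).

|E| ≈ 1.17e7 N/C

Choose a coaxial cylinder of radius r = 71.9 mm (arbitrary length L) as the Gaussian surface (r < R).
Charge inside radius r per length L is ρ·πr²·L, so λ_enc = ρπr² = 4.694×10^-5 C/m.
Since E is radial and uniform over the curved surface, Φ = E·2πrL = Q_enc/ε₀ = λ_enc L/ε₀.
E = |λ_enc|/(2πε₀r) = (4.694×10^-5)/(2π·8.85×10^-12·0.0719) = 1.17×10^7 N/C.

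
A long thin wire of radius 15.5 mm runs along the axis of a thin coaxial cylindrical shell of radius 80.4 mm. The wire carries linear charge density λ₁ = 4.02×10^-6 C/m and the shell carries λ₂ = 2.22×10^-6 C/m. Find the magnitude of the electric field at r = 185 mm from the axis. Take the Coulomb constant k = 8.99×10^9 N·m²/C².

Coaxial Gaussian cylinder, radius r = 185 mm, length L (r > 80.4 mm, enclosing both).
λ_enc = λ₁ + λ₂ = (4.02e-6) + (2.22×10^-6) = 6.24×10^-6 C/m.
Since E is radial and uniform over the curved surface, Φ = E·2πrL = Q_enc/ε₀ = λ_enc L/ε₀.
E = 2k|λ_enc|/r = 2(8.99×10^9)(6.24×10^-6)/(0.185) = 6.06×10^5 N/C.

|E| = 6.06e5 N/C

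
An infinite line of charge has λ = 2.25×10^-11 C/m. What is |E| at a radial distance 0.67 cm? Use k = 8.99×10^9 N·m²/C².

Coaxial Gaussian cylinder, radius r = 0.67 cm, length L.
Q_enc = λL, so λ_enc = 2.25×10^-11 C/m.
By Gauss's law (flux through the curved wall only), E·2πrL = λ_enc L/ε₀.
E = 2k|λ_enc|/r = 2(8.99×10^9)(2.25×10^-11)/(0.0067) = 60.4 N/C.

60.4 N/C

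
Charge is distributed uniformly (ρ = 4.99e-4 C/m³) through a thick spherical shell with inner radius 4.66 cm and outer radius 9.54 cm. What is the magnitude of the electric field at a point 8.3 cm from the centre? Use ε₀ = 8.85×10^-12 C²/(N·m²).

By spherical symmetry E is radial; choose a Gaussian sphere of radius r = 8.3 cm (within the shell material, 4.66 cm < r < 9.54 cm).
Enclosed charge is the volume from a to r: Q_enc = (4π/3)ρ(r³ − a³) = 9.836×10^-7 C.
Gauss's law: E·4πr² = Q_enc/ε₀.
E = |Q_enc|/(4πε₀r²) = (9.836e-7)/(4π·8.85×10^-12·(0.083)²) = 1.28e6 N/C.

|E| = 1.28×10^6 N/C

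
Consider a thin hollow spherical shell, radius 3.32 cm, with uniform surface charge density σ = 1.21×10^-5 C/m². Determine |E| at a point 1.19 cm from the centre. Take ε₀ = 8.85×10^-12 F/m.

Use a concentric Gaussian sphere at r = 1.19 cm (inside the shell, r < 3.32 cm).
No charge lies within this surface, so Q_enc = 0 and Gauss's law gives E·4πr² = 0 ⇒ E = 0.

E = 0 (no enclosed charge)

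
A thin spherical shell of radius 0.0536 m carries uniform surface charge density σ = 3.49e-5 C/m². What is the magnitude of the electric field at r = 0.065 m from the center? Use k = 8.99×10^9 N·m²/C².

|E| ≈ 2.68×10^6 N/C

Use a concentric Gaussian sphere at r = 0.065 m (r > 0.0536 m).
The entire shell is enclosed: Q_enc = σ·4πR² = (3.49e-5)·4π·(0.0536)² = 1.26×10^-6 C.
Since E is radial and uniform over the Gaussian sphere, Φ = E·4πr² = Q_enc/ε₀.
E = k|Q_enc|/r² = (8.99×10^9)(1.26×10^-6)/(0.065)² = 2.68e6 N/C.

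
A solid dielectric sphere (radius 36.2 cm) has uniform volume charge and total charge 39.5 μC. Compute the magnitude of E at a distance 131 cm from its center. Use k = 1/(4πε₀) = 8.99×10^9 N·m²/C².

E = 2.07×10^5 N/C

Take a concentric spherical Gaussian surface of radius r = 131 cm (r > R, so the entire charge is enclosed).
Q_enc = 39.5 μC = 3.95×10^-5 C.
Applying ∮E·dA = Q_enc/ε₀ with Φ = E(4πr²):
E = k|Q_enc|/r² = (8.99×10^9)(3.95×10^-5)/(1.31)² = 2.07e5 N/C.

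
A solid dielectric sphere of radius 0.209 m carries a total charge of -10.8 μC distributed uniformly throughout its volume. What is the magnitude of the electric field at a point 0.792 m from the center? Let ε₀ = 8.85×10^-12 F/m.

E = 1.55×10^5 N/C

Use a concentric Gaussian sphere at r = 0.792 m (r > R, so the entire charge is enclosed).
Q_enc = -10.8 μC = -1.08e-5 C.
Gauss's law: E·4πr² = Q_enc/ε₀.
E = |Q_enc|/(4πε₀r²) = (1.08×10^-5)/(4π·8.85×10^-12·(0.792)²) = 1.55e5 N/C.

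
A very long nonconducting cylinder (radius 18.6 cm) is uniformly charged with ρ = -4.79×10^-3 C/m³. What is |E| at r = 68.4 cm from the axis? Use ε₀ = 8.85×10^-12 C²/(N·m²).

|E| ≈ 1.37e7 N/C

Choose a coaxial cylinder of radius r = 68.4 cm (arbitrary length L) as the Gaussian surface (r > 18.6 cm, full cross-section enclosed).
λ_enc = ρ·πR² = (-4.79×10^-3)π(0.186)² = -5.206×10^-4 C/m.
Gauss's law: E·2πrL = λ_enc L/ε₀.
E = |λ_enc|/(2πε₀r) = (5.206e-4)/(2π·8.85×10^-12·0.684) = 1.37×10^7 N/C.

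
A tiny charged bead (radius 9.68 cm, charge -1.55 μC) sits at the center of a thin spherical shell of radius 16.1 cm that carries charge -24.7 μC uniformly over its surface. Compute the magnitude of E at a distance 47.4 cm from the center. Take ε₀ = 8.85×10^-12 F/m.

Symmetry ⇒ E = E(r) r̂. Gaussian sphere of radius r = 47.4 cm (r > 16.1 cm, enclosing both).
Q_enc = (-1.55 μC) + (-24.7 μC) = -2.625×10^-5 C.
Since E is radial and uniform over the Gaussian sphere, Φ = E·4πr² = Q_enc/ε₀.
E = |Q_enc|/(4πε₀r²) = (2.625e-5)/(4π·8.85×10^-12·(0.474)²) = 1.05×10^6 N/C.

1.05e6 N/C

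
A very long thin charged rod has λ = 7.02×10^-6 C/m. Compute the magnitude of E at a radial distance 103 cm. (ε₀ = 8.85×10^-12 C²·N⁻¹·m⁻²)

By cylindrical symmetry E is radial; use a coaxial Gaussian cylinder of radius 103 cm and length L.
Q_enc = λL, so λ_enc = 7.02×10^-6 C/m.
Gauss's law: E·2πrL = λ_enc L/ε₀.
E = |λ_enc|/(2πε₀r) = (7.02e-6)/(2π·8.85×10^-12·1.03) = 1.23×10^5 N/C.

1.23×10^5 V/m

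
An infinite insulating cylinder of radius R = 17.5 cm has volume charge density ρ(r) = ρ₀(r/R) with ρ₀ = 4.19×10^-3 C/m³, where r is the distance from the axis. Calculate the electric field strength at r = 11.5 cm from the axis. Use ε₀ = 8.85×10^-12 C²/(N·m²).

By cylindrical symmetry E is radial; use a coaxial Gaussian cylinder of radius 11.5 cm and length L (r < R).
λ_enc = ∫₀^r ρ(r')·2πr' dr' = (2πρ₀/R)·r^3/3 = 7.627×10^-5 C/m.
Gauss's law: E·2πrL = λ_enc L/ε₀.
E = |λ_enc|/(2πε₀r) = (7.627e-5)/(2π·8.85×10^-12·0.115) = 1.19×10^7 N/C.

|E| = 1.19×10^7 N/C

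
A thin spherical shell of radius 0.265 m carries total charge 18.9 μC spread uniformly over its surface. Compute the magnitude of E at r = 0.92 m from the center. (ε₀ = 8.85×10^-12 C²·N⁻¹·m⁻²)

Symmetry ⇒ E = E(r) r̂. Gaussian sphere of radius r = 0.92 m (r > 0.265 m).
The entire shell is enclosed: Q_enc = 1.89×10^-5 C.
Applying ∮E·dA = Q_enc/ε₀ with Φ = E(4πr²):
E = |Q_enc|/(4πε₀r²) = (1.89×10^-5)/(4π·8.85×10^-12·(0.92)²) = 2.01e5 N/C.

|E| ≈ 2.01×10^5 N/C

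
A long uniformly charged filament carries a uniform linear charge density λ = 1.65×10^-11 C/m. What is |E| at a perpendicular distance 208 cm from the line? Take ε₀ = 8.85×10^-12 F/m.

Take a coaxial cylindrical Gaussian surface of radius r = 208 cm and length L.
Q_enc = λL, so λ_enc = 1.65×10^-11 C/m.
Since E is radial and uniform over the curved surface, Φ = E·2πrL = Q_enc/ε₀ = λ_enc L/ε₀.
E = |λ_enc|/(2πε₀r) = (1.65e-11)/(2π·8.85×10^-12·2.08) = 0.143 N/C.

E = 0.143 V/m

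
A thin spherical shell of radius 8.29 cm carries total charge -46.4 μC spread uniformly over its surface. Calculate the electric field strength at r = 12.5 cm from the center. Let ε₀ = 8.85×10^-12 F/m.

|E| ≈ 2.67×10^7 V/m

By spherical symmetry E is radial; choose a Gaussian sphere of radius r = 12.5 cm (r > 8.29 cm).
The entire shell is enclosed: Q_enc = -4.64e-5 C.
Since E is radial and uniform over the Gaussian sphere, Φ = E·4πr² = Q_enc/ε₀.
E = |Q_enc|/(4πε₀r²) = (4.64×10^-5)/(4π·8.85×10^-12·(0.125)²) = 2.67e7 N/C.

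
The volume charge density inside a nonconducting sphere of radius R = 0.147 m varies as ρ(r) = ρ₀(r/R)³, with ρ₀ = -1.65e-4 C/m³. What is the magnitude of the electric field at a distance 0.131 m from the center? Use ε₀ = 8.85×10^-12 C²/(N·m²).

Take a concentric spherical Gaussian surface of radius r = 0.131 m (r < R).
Integrate the density: Q_enc = 4π ∫₀^r ρ₀(r'/R)^3 r'² dr' = 4πρ₀ r^6/(6·R³) = -5.498e-7 C.
Since E is radial and uniform over the Gaussian sphere, Φ = E·4πr² = Q_enc/ε₀.
E = |Q_enc|/(4πε₀r²) = (5.498e-7)/(4π·8.85×10^-12·(0.131)²) = 2.88×10^5 N/C.

|E| ≈ 2.88e5 V/m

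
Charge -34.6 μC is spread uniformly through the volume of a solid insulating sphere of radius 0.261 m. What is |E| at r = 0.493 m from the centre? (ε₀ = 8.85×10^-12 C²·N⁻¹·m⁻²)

Take a concentric spherical Gaussian surface of radius r = 0.493 m (r > R, so the entire charge is enclosed).
Q_enc = -34.6 μC = -3.46e-5 C.
Gauss's law: E·4πr² = Q_enc/ε₀.
E = |Q_enc|/(4πε₀r²) = (3.46×10^-5)/(4π·8.85×10^-12·(0.493)²) = 1.28×10^6 N/C.

1.28×10^6 N/C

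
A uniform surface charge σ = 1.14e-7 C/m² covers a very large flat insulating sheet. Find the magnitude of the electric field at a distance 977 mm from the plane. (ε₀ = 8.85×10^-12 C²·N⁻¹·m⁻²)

6.44e3 V/m

By planar symmetry E is perpendicular to the sheet and uniform; use a Gaussian pillbox with flat faces of area A on each side of the sheet.
Flux Φ = 2EA and Q_enc = σA, so 2EA = σA/ε₀ ⇒ E = |σ|/(2ε₀), independent of distance.
E = |σ|/(2ε₀) = (1.14×10^-7)/(2·8.85×10^-12) = 6.44e3 N/C.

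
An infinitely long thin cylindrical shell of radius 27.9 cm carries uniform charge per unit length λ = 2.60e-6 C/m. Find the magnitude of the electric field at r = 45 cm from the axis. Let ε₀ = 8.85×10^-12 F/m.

By cylindrical symmetry E is radial; use a coaxial Gaussian cylinder of radius 45 cm and length L (r > 27.9 cm).
The full line charge is enclosed: λ_enc = 2.60×10^-6 C/m.
By Gauss's law (flux through the curved wall only), E·2πrL = λ_enc L/ε₀.
E = |λ_enc|/(2πε₀r) = (2.60×10^-6)/(2π·8.85×10^-12·0.45) = 1.04e5 N/C.

|E| ≈ 1.04×10^5 N/C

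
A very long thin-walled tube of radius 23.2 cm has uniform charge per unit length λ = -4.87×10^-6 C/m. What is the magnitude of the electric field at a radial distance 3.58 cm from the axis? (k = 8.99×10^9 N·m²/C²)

|E| = 0 N/C

Take a coaxial cylindrical Gaussian surface of radius r = 3.58 cm and length L (r < 23.2 cm, inside the shell).
All the surface charge lies outside this cylinder: Q_enc = 0, hence E = 0.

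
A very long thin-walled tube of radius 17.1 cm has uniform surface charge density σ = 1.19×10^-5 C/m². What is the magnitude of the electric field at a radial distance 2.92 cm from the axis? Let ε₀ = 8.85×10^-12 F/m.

E = 0 (no enclosed charge)

Coaxial Gaussian cylinder, radius r = 2.92 cm, length L (r < 17.1 cm, inside the shell).
All the surface charge lies outside this cylinder: Q_enc = 0, hence E = 0.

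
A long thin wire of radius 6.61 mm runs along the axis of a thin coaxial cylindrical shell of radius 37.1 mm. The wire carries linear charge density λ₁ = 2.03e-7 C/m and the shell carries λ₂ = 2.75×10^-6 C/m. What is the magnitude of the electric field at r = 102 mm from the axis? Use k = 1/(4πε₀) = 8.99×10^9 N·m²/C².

Coaxial Gaussian cylinder, radius r = 102 mm, length L (r > 37.1 mm, enclosing both).
λ_enc = λ₁ + λ₂ = (2.03e-7) + (2.75e-6) = 2.953×10^-6 C/m.
Since E is radial and uniform over the curved surface, Φ = E·2πrL = Q_enc/ε₀ = λ_enc L/ε₀.
E = 2k|λ_enc|/r = 2(8.99×10^9)(2.953×10^-6)/(0.102) = 5.21×10^5 N/C.

5.21×10^5 V/m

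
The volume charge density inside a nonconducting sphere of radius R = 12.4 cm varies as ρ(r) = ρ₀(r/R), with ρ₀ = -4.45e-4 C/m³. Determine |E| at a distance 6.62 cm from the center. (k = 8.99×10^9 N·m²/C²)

By spherical symmetry E is radial; choose a Gaussian sphere of radius r = 6.62 cm (r < R).
Q_enc = ∫₀^r ρ(r')·4πr'² dr' = (4πρ₀/R) ∫₀^r r'^3 dr' = 4πρ₀ r^4/(4·R) = -2.165×10^-7 C.
Gauss's law: E·4πr² = Q_enc/ε₀.
E = k|Q_enc|/r² = (8.99×10^9)(2.165e-7)/(0.0662)² = 4.44e5 N/C.

|E| ≈ 4.44×10^5 N/C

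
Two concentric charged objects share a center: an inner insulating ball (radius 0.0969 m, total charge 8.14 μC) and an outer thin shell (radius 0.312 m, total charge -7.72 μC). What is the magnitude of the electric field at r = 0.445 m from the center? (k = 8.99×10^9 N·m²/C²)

|E| = 1.91e4 V/m

Use a concentric Gaussian sphere at r = 0.445 m (r > 0.312 m, enclosing both).
Q_enc = (8.14 μC) + (-7.72 μC) = 4.20×10^-7 C.
Gauss's law: E·4πr² = Q_enc/ε₀.
E = k|Q_enc|/r² = (8.99×10^9)(4.20e-7)/(0.445)² = 1.91e4 N/C.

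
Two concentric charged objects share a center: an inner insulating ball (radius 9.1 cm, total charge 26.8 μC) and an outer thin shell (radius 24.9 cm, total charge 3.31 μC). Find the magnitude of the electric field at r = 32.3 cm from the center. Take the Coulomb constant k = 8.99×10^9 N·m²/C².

E ≈ 2.59×10^6 V/m

By spherical symmetry E is radial; choose a Gaussian sphere of radius r = 32.3 cm (r > 24.9 cm, enclosing both).
Q_enc = (26.8 μC) + (3.31 μC) = 3.011×10^-5 C.
Applying ∮E·dA = Q_enc/ε₀ with Φ = E(4πr²):
E = k|Q_enc|/r² = (8.99×10^9)(3.011e-5)/(0.323)² = 2.59×10^6 N/C.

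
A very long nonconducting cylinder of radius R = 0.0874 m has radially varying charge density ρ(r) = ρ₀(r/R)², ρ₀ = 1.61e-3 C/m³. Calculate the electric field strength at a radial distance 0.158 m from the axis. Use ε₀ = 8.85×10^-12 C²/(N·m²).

2.20e6 N/C

Choose a coaxial cylinder of radius r = 0.158 m (arbitrary length L) as the Gaussian surface (r > R, full charge per length enclosed).
λ_enc = 2π ∫₀^R ρ₀(r'/R)^2 r' dr' = 2πρ₀R²/4 = 1.932×10^-5 C/m.
Applying ∮E·dA = Q_enc/ε₀ with the end caps contributing no flux:
E = |λ_enc|/(2πε₀r) = (1.932×10^-5)/(2π·8.85×10^-12·0.158) = 2.20×10^6 N/C.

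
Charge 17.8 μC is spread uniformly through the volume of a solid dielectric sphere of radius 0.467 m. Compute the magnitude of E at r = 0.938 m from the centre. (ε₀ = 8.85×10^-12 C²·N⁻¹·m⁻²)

E = 1.82×10^5 N/C

By spherical symmetry E is radial; choose a Gaussian sphere of radius r = 0.938 m (r > R, so the entire charge is enclosed).
Q_enc = 17.8 μC = 1.78e-5 C.
Gauss's law: E·4πr² = Q_enc/ε₀.
E = |Q_enc|/(4πε₀r²) = (1.78×10^-5)/(4π·8.85×10^-12·(0.938)²) = 1.82e5 N/C.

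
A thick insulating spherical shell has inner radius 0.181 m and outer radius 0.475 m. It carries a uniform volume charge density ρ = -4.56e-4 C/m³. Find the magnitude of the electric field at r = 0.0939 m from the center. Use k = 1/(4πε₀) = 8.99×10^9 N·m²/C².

By spherical symmetry E is radial; choose a Gaussian sphere of radius r = 0.0939 m (r < 0.181 m, inside the empty cavity).
Q_enc = 0 (all charge lies at larger r); Gauss's law gives E = 0.

E = 0 (no enclosed charge)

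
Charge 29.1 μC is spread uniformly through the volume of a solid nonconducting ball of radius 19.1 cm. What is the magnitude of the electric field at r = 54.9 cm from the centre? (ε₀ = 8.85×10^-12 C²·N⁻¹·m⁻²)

By spherical symmetry E is radial; choose a Gaussian sphere of radius r = 54.9 cm (r > R, so the entire charge is enclosed).
Q_enc = 29.1 μC = 2.91×10^-5 C.
Applying ∮E·dA = Q_enc/ε₀ with Φ = E(4πr²):
E = |Q_enc|/(4πε₀r²) = (2.91e-5)/(4π·8.85×10^-12·(0.549)²) = 8.68×10^5 N/C.

8.68×10^5 V/m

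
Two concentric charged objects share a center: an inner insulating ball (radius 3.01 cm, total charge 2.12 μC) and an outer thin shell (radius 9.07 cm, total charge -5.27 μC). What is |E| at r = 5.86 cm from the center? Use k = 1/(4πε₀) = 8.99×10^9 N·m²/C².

|E| ≈ 5.55×10^6 N/C

By spherical symmetry E is radial; choose a Gaussian sphere of radius r = 5.86 cm (between the bodies, 3.01 cm < r < 9.07 cm).
The shell at 9.07 cm lies outside the Gaussian surface, so Q_enc = 2.12 μC = 2.12×10^-6 C.
Since E is radial and uniform over the Gaussian sphere, Φ = E·4πr² = Q_enc/ε₀.
E = k|Q_enc|/r² = (8.99×10^9)(2.12×10^-6)/(0.0586)² = 5.55×10^6 N/C.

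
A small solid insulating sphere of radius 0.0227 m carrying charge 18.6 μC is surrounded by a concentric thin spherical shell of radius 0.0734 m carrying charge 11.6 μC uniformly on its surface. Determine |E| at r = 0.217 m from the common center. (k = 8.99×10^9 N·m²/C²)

Symmetry ⇒ E = E(r) r̂. Gaussian sphere of radius r = 0.217 m (r > 0.0734 m, enclosing both).
Q_enc = (18.6 μC) + (11.6 μC) = 3.02×10^-5 C.
Applying ∮E·dA = Q_enc/ε₀ with Φ = E(4πr²):
E = k|Q_enc|/r² = (8.99×10^9)(3.02×10^-5)/(0.217)² = 5.77×10^6 N/C.

|E| = 5.77e6 N/C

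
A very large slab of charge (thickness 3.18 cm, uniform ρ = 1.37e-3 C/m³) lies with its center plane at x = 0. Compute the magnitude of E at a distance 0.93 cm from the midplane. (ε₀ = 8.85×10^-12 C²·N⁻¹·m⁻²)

By symmetry E is perpendicular to the slab. A Gaussian pillbox from −0.93 cm to +0.93 cm (face area A) lies entirely within the slab.
Q_enc = ρ·(2x)·A and flux = 2EA, so 2EA = 2ρxA/ε₀ ⇒ E = |ρ|x/ε₀.
E = (1.37×10^-3)(0.0093)/(8.85×10^-12) = 1.44×10^6 N/C.

|E| ≈ 1.44e6 N/C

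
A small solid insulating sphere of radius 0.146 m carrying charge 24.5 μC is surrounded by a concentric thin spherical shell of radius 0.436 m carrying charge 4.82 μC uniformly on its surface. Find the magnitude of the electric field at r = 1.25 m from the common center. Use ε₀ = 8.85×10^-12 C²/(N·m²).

Take a concentric spherical Gaussian surface of radius r = 1.25 m (r > 0.436 m, enclosing both).
Q_enc = (24.5 μC) + (4.82 μC) = 2.932e-5 C.
By Gauss's law, ∮E·dA = E·4πr² = Q_enc/ε₀.
E = |Q_enc|/(4πε₀r²) = (2.932×10^-5)/(4π·8.85×10^-12·(1.25)²) = 1.69e5 N/C.

E ≈ 1.69×10^5 V/m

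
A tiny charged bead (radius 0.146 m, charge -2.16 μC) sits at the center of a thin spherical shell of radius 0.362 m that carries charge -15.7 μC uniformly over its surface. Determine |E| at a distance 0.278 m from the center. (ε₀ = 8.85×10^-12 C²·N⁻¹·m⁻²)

|E| = 2.51e5 N/C

Take a concentric spherical Gaussian surface of radius r = 0.278 m (between the bodies, 0.146 m < r < 0.362 m).
The shell at 0.362 m lies outside the Gaussian surface, so Q_enc = -2.16 μC = -2.16e-6 C.
By Gauss's law, ∮E·dA = E·4πr² = Q_enc/ε₀.
E = |Q_enc|/(4πε₀r²) = (2.16e-6)/(4π·8.85×10^-12·(0.278)²) = 2.51×10^5 N/C.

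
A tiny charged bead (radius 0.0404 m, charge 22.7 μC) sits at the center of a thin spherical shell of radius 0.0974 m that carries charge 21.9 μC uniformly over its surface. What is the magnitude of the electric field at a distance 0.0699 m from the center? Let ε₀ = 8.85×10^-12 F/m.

By spherical symmetry E is radial; choose a Gaussian sphere of radius r = 0.0699 m (between the bodies, 0.0404 m < r < 0.0974 m).
Only the inner charge is enclosed; the outer shell contributes nothing inside itself. Q_enc = 22.7 μC = 2.27×10^-5 C.
Applying ∮E·dA = Q_enc/ε₀ with Φ = E(4πr²):
E = |Q_enc|/(4πε₀r²) = (2.27e-5)/(4π·8.85×10^-12·(0.0699)²) = 4.18×10^7 N/C.

|E| ≈ 4.18e7 V/m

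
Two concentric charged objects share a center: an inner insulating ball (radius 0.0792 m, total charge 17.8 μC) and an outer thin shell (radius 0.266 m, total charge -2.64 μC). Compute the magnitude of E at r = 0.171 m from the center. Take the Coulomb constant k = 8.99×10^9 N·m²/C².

5.47×10^6 N/C

By spherical symmetry E is radial; choose a Gaussian sphere of radius r = 0.171 m (between the bodies, 0.0792 m < r < 0.266 m).
The shell at 0.266 m lies outside the Gaussian surface, so Q_enc = 17.8 μC = 1.78e-5 C.
By Gauss's law, ∮E·dA = E·4πr² = Q_enc/ε₀.
E = k|Q_enc|/r² = (8.99×10^9)(1.78×10^-5)/(0.171)² = 5.47×10^6 N/C.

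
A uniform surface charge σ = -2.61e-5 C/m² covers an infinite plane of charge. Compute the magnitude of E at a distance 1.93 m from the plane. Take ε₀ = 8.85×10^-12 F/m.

1.47×10^6 N/C

Choose a cylindrical pillbox piercing the sheet, end faces (area A) parallel to it.
Only the two end caps contribute flux: Φ = 2EA. With Q_enc = σA, Gauss's law gives E = |σ|/(2ε₀).
E = |σ|/(2ε₀) = (2.61×10^-5)/(2·8.85×10^-12) = 1.47×10^6 N/C.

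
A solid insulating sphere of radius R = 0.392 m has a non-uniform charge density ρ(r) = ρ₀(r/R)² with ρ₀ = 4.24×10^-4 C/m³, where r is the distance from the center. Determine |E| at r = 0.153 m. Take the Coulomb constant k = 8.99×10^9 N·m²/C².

2.23e5 V/m

Take a concentric spherical Gaussian surface of radius r = 0.153 m (r < R).
Q_enc = ∫₀^r ρ(r')·4πr'² dr' = (4πρ₀/R²) ∫₀^r r'^4 dr' = 4πρ₀ r^5/(5·R²) = 5.814e-7 C.
Applying ∮E·dA = Q_enc/ε₀ with Φ = E(4πr²):
E = k|Q_enc|/r² = (8.99×10^9)(5.814×10^-7)/(0.153)² = 2.23e5 N/C.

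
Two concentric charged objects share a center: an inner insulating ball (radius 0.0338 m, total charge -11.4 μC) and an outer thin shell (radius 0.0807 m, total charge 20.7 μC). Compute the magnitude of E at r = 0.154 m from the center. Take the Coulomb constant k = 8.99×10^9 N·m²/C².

|E| ≈ 3.53×10^6 N/C

Take a concentric spherical Gaussian surface of radius r = 0.154 m (r > 0.0807 m, enclosing both).
Q_enc = (-11.4 μC) + (20.7 μC) = 9.30×10^-6 C.
By Gauss's law, ∮E·dA = E·4πr² = Q_enc/ε₀.
E = k|Q_enc|/r² = (8.99×10^9)(9.30e-6)/(0.154)² = 3.53e6 N/C.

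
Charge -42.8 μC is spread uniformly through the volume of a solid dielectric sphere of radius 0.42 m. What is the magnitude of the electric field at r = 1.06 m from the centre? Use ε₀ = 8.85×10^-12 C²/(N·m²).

Use a concentric Gaussian sphere at r = 1.06 m (r > R, so the entire charge is enclosed).
Q_enc = -42.8 μC = -4.28×10^-5 C.
Gauss's law: E·4πr² = Q_enc/ε₀.
E = |Q_enc|/(4πε₀r²) = (4.28×10^-5)/(4π·8.85×10^-12·(1.06)²) = 3.43×10^5 N/C.

3.43×10^5 V/m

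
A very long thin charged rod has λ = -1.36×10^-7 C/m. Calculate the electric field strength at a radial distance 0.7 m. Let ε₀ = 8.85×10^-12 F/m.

|E| ≈ 3.49×10^3 N/C

Coaxial Gaussian cylinder, radius r = 0.7 m, length L.
Q_enc = λL, so λ_enc = -1.36×10^-7 C/m.
Gauss's law: E·2πrL = λ_enc L/ε₀.
E = |λ_enc|/(2πε₀r) = (1.36×10^-7)/(2π·8.85×10^-12·0.7) = 3.49×10^3 N/C.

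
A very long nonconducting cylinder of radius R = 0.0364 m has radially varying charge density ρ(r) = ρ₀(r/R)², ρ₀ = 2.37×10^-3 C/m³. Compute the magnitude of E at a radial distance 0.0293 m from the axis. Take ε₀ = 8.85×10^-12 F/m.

E = 1.27e6 V/m

Take a coaxial cylindrical Gaussian surface of radius r = 0.0293 m and length L (r < R).
λ_enc = ∫₀^r ρ(r')·2πr' dr' = (2πρ₀/R²)·r^4/4 = 2.071×10^-6 C/m.
By Gauss's law (flux through the curved wall only), E·2πrL = λ_enc L/ε₀.
E = |λ_enc|/(2πε₀r) = (2.071e-6)/(2π·8.85×10^-12·0.0293) = 1.27×10^6 N/C.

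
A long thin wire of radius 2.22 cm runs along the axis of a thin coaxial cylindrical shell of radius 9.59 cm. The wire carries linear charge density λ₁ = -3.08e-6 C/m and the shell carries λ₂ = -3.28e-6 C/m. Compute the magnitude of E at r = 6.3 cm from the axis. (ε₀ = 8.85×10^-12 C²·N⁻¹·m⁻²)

|E| ≈ 8.79×10^5 V/m

Take a coaxial cylindrical Gaussian surface of radius r = 6.3 cm and length L (between the conductors, 2.22 cm < r < 9.59 cm).
The shell at 9.59 cm lies outside the Gaussian surface, so λ_enc = λ₁ = -3.08e-6 C/m.
By Gauss's law (flux through the curved wall only), E·2πrL = λ_enc L/ε₀.
E = |λ_enc|/(2πε₀r) = (3.08×10^-6)/(2π·8.85×10^-12·0.063) = 8.79e5 N/C.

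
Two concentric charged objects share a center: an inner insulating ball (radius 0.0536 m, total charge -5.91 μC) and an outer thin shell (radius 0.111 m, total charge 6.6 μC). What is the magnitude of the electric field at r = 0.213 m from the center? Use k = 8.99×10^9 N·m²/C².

E = 1.37×10^5 V/m

Use a concentric Gaussian sphere at r = 0.213 m (r > 0.111 m, enclosing both).
Q_enc = (-5.91 μC) + (6.6 μC) = 6.90×10^-7 C.
Gauss's law: E·4πr² = Q_enc/ε₀.
E = k|Q_enc|/r² = (8.99×10^9)(6.90×10^-7)/(0.213)² = 1.37e5 N/C.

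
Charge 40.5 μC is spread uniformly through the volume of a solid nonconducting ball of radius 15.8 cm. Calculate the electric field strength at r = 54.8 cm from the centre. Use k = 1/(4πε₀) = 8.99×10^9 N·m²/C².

Take a concentric spherical Gaussian surface of radius r = 54.8 cm (r > R, so the entire charge is enclosed).
Q_enc = 40.5 μC = 4.05×10^-5 C.
Applying ∮E·dA = Q_enc/ε₀ with Φ = E(4πr²):
E = k|Q_enc|/r² = (8.99×10^9)(4.05e-5)/(0.548)² = 1.21×10^6 N/C.

|E| = 1.21×10^6 V/m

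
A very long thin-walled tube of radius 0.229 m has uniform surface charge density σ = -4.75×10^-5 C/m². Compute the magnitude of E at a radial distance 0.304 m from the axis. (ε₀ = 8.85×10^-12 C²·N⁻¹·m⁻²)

Coaxial Gaussian cylinder, radius r = 0.304 m, length L (r > 0.229 m).
The whole shell is enclosed: λ_enc = σ·2πR = (-4.75×10^-5)·2π·(0.229) = -6.835e-5 C/m.
Since E is radial and uniform over the curved surface, Φ = E·2πrL = Q_enc/ε₀ = λ_enc L/ε₀.
E = |λ_enc|/(2πε₀r) = (6.835e-5)/(2π·8.85×10^-12·0.304) = 4.04×10^6 N/C.

E = 4.04e6 V/m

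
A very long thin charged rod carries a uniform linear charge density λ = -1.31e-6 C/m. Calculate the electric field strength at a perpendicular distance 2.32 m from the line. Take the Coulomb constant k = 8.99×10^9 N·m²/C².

E ≈ 1.02×10^4 V/m

Take a coaxial cylindrical Gaussian surface of radius r = 2.32 m and length L.
Q_enc = λL, so λ_enc = -1.31e-6 C/m.
By Gauss's law (flux through the curved wall only), E·2πrL = λ_enc L/ε₀.
E = 2k|λ_enc|/r = 2(8.99×10^9)(1.31×10^-6)/(2.32) = 1.02×10^4 N/C.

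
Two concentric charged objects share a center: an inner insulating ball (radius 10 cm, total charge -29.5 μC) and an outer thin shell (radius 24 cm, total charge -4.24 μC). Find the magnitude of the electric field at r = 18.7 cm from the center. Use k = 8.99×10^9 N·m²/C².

7.58×10^6 V/m

Take a concentric spherical Gaussian surface of radius r = 18.7 cm (between the bodies, 10 cm < r < 24 cm).
Only the inner charge is enclosed; the outer shell contributes nothing inside itself. Q_enc = -29.5 μC = -2.95e-5 C.
By Gauss's law, ∮E·dA = E·4πr² = Q_enc/ε₀.
E = k|Q_enc|/r² = (8.99×10^9)(2.95×10^-5)/(0.187)² = 7.58e6 N/C.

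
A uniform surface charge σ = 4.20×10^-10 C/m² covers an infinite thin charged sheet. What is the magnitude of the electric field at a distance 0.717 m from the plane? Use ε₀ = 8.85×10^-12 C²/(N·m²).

Choose a cylindrical pillbox piercing the sheet, end faces (area A) parallel to it.
Flux Φ = 2EA and Q_enc = σA, so 2EA = σA/ε₀ ⇒ E = |σ|/(2ε₀), independent of distance.
E = |σ|/(2ε₀) = (4.20×10^-10)/(2·8.85×10^-12) = 23.7 N/C.

|E| ≈ 23.7 V/m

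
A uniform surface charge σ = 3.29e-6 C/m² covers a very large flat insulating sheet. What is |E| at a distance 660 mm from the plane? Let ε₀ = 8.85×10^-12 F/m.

Choose a cylindrical pillbox piercing the sheet, end faces (area A) parallel to it.
Flux Φ = 2EA and Q_enc = σA, so 2EA = σA/ε₀ ⇒ E = |σ|/(2ε₀), independent of distance.
E = |σ|/(2ε₀) = (3.29×10^-6)/(2·8.85×10^-12) = 1.86e5 N/C.

E ≈ 1.86e5 N/C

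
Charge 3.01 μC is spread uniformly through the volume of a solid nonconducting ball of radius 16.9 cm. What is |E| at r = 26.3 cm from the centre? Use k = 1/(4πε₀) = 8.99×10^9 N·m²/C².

Symmetry ⇒ E = E(r) r̂. Gaussian sphere of radius r = 26.3 cm (r > R, so the entire charge is enclosed).
Q_enc = 3.01 μC = 3.01×10^-6 C.
Since E is radial and uniform over the Gaussian sphere, Φ = E·4πr² = Q_enc/ε₀.
E = k|Q_enc|/r² = (8.99×10^9)(3.01e-6)/(0.263)² = 3.91×10^5 N/C.

|E| ≈ 3.91×10^5 N/C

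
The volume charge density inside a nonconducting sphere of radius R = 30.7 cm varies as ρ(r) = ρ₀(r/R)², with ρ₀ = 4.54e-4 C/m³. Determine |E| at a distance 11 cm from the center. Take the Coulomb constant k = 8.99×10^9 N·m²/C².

Take a concentric spherical Gaussian surface of radius r = 11 cm (r < R).
Q_enc = ∫₀^r ρ(r')·4πr'² dr' = (4πρ₀/R²) ∫₀^r r'^4 dr' = 4πρ₀ r^5/(5·R²) = 1.95×10^-7 C.
Applying ∮E·dA = Q_enc/ε₀ with Φ = E(4πr²):
E = k|Q_enc|/r² = (8.99×10^9)(1.95×10^-7)/(0.11)² = 1.45×10^5 N/C.

1.45×10^5 V/m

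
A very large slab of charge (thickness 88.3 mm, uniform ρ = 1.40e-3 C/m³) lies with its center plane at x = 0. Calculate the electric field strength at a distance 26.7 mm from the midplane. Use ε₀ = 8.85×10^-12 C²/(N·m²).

By symmetry E is perpendicular to the slab. A Gaussian pillbox from −26.7 mm to +26.7 mm (face area A) lies entirely within the slab.
Q_enc = ρ·(2x)·A and flux = 2EA, so 2EA = 2ρxA/ε₀ ⇒ E = |ρ|x/ε₀.
E = (1.40×10^-3)(0.0267)/(8.85×10^-12) = 4.22×10^6 N/C.

|E| = 4.22e6 N/C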